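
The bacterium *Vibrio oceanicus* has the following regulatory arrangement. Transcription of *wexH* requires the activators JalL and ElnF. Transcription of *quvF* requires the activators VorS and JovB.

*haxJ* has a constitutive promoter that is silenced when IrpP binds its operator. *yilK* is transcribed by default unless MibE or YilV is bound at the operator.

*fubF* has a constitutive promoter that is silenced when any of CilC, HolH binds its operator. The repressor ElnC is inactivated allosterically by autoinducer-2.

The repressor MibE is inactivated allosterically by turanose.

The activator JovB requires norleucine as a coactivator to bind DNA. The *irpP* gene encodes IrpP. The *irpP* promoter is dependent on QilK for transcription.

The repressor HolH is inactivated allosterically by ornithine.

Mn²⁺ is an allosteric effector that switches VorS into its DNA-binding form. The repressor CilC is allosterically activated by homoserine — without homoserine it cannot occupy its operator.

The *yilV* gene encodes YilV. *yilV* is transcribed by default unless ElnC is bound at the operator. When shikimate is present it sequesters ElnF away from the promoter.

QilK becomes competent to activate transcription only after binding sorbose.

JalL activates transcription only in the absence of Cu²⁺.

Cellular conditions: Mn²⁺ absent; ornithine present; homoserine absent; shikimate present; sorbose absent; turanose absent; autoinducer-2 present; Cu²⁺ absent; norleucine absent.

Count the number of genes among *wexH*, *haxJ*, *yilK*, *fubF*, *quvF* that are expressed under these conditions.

Cu²⁺ is absent, so JalL is active.
Shikimate is present, so ElnF is inactive.
Required activator ElnF is absent, so *wexH* is not transcribed.
→ *wexH* is OFF.
Sorbose is absent, so QilK is inactive.
Required activator QilK is absent, so *irpP* is not transcribed.
So IrpP is not produced.
With no repressor bound, *haxJ* is transcribed.
→ *haxJ* is ON.
Turanose is absent, so MibE is active.
Autoinducer-2 is present, so ElnC is inactive.
With no repressor bound, *yilV* is transcribed.
So YilV is produced and active.
With repressor MibE bound, *yilK* is not transcribed.
→ *yilK* is OFF.
Homoserine is absent, so CilC is inactive.
Ornithine is present, so HolH is inactive.
With no repressor bound, *fubF* is transcribed.
→ *fubF* is ON.
Mn²⁺ is absent, so VorS is inactive.
Norleucine is absent, so JovB is inactive.
Required activator VorS is absent, so *quvF* is not transcribed.
→ *quvF* is OFF.
2 of the 5 genes are transcribed.

2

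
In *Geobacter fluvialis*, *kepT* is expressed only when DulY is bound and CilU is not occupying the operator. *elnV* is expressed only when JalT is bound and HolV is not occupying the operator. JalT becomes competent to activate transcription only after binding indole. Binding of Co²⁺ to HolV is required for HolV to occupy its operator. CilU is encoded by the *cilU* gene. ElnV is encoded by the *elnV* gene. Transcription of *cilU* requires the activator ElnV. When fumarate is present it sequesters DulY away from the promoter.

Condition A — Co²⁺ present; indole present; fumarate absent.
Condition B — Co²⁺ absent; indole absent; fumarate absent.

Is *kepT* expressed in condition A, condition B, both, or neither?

Condition A:
Co²⁺ is present, so HolV is active.
Indole is present, so JalT is active.
With repressor HolV bound, *elnV* is not transcribed.
So ElnV is not produced.
Required activator ElnV is absent, so *cilU* is not transcribed.
So CilU is not produced.
Fumarate is absent, so DulY is active.
No repressor is bound and DulY is active, so *kepT* is transcribed.
→ *kepT* is ON in A.
Condition B:
Co²⁺ is absent, so HolV is inactive.
Indole is absent, so JalT is inactive.
Required activator JalT is absent, so *elnV* is not transcribed.
So ElnV is not produced.
Required activator ElnV is absent, so *cilU* is not transcribed.
So CilU is not produced.
Fumarate is absent, so DulY is active.
No repressor is bound and DulY is active, so *kepT* is transcribed.
→ *kepT* is ON in B.

both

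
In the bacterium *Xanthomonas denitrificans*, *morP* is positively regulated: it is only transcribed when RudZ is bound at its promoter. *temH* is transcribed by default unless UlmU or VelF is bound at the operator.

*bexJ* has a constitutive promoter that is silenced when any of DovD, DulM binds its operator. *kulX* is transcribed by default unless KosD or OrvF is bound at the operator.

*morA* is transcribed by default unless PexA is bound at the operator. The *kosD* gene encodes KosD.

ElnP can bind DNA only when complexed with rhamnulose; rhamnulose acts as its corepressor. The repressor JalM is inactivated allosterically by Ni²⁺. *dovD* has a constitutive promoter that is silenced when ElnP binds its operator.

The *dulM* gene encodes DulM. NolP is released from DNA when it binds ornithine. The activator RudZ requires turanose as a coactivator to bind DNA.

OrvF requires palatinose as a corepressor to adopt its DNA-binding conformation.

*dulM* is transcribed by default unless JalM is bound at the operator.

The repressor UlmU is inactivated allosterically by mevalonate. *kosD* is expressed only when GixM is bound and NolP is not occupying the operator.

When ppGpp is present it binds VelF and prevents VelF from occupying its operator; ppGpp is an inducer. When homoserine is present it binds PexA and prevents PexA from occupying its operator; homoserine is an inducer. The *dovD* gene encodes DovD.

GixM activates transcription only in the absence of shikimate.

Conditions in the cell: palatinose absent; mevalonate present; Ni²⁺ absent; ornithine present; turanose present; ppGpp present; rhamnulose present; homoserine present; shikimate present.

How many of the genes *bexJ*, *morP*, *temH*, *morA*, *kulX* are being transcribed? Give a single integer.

5

Rhamnulose is present, so ElnP is active.
With repressor ElnP bound, *dovD* is not transcribed.
So DovD is not produced.
Ni²⁺ is absent, so JalM is active.
With repressor JalM bound, *dulM* is not transcribed.
So DulM is not produced.
With no repressor bound, *bexJ* is transcribed.
→ *bexJ* is ON.
Turanose is present, so RudZ is active.
No repressor is bound and RudZ is active, so *morP* is transcribed.
→ *morP* is ON.
Mevalonate is present, so UlmU is inactive.
ppGpp is present, so VelF is inactive.
With no repressor bound, *temH* is transcribed.
→ *temH* is ON.
Homoserine is present, so PexA is inactive.
With no repressor bound, *morA* is transcribed.
→ *morA* is ON.
Shikimate is present, so GixM is inactive.
Ornithine is present, so NolP is inactive.
Required activator GixM is absent, so *kosD* is not transcribed.
So KosD is not produced.
Palatinose is absent, so OrvF is inactive.
With no repressor bound, *kulX* is transcribed.
→ *kulX* is ON.
5 of the 5 genes are transcribed.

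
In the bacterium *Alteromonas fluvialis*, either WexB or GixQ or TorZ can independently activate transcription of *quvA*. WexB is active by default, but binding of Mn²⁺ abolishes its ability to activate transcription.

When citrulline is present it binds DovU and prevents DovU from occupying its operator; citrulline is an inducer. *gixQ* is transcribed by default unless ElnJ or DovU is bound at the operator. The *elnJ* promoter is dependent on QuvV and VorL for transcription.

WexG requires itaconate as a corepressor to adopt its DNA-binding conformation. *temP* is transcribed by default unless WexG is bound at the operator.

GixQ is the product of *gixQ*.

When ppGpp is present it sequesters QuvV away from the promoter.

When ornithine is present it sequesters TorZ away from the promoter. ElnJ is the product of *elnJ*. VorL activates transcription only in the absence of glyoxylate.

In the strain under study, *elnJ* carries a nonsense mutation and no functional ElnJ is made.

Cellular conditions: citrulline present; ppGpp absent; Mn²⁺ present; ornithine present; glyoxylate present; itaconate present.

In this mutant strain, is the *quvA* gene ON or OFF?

Mn²⁺ is present, so WexB is inactive.
ElnJ is non-functional in this strain, so it has no effect.
Citrulline is present, so DovU is inactive.
With no repressor bound, *gixQ* is transcribed.
So GixQ is produced and active.
Ornithine is present, so TorZ is inactive.
Activator GixQ is present, so *quvA* is transcribed.

ON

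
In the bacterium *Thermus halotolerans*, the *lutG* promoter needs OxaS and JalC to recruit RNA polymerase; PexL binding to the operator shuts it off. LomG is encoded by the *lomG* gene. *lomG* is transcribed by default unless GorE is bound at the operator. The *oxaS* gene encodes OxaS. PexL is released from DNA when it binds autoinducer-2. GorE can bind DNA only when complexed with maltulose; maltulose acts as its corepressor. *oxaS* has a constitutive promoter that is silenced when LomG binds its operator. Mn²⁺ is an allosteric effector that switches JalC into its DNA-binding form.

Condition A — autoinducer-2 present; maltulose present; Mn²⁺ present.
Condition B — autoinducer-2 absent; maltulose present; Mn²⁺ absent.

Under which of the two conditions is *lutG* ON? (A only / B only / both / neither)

A only

Condition A:
Autoinducer-2 is present, so PexL is inactive.
Maltulose is present, so GorE is active.
With repressor GorE bound, *lomG* is not transcribed.
So LomG is not produced.
With no repressor bound, *oxaS* is transcribed.
So OxaS is produced and active.
Mn²⁺ is present, so JalC is active.
No repressor is bound and OxaS and JalC are active, so *lutG* is transcribed.
→ *lutG* is ON in A.
Condition B:
Autoinducer-2 is absent, so PexL is active.
Maltulose is present, so GorE is active.
With repressor GorE bound, *lomG* is not transcribed.
So LomG is not produced.
With no repressor bound, *oxaS* is transcribed.
So OxaS is produced and active.
Mn²⁺ is absent, so JalC is inactive.
With repressor PexL bound, *lutG* is not transcribed.
→ *lutG* is OFF in B.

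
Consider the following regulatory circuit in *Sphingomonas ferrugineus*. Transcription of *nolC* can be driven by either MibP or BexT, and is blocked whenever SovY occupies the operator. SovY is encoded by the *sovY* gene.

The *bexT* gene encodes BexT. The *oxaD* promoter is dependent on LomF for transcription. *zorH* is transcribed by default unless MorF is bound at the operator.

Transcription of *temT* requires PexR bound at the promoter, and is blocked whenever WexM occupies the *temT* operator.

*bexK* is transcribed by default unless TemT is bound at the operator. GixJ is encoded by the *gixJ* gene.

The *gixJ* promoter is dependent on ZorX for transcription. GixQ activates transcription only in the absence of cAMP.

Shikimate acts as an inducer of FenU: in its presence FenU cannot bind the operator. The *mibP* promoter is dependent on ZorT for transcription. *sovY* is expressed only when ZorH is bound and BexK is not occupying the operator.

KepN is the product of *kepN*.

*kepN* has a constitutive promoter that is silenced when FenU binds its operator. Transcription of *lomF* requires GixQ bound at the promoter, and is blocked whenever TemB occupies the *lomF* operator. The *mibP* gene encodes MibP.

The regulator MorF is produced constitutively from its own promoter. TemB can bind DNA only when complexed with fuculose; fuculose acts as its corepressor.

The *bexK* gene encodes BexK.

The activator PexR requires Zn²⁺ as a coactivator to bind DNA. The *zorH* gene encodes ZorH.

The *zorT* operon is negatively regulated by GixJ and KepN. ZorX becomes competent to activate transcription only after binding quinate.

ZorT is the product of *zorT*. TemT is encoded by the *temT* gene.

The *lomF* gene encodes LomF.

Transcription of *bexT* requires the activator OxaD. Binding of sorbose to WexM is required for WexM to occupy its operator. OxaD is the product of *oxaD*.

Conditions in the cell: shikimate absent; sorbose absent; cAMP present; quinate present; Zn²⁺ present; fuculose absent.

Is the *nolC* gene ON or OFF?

OFF

Quinate is present, so ZorX is active.
No repressor is bound and ZorX is active, so *gixJ* is transcribed.
So GixJ is produced and active.
Shikimate is absent, so FenU is active.
With repressor FenU bound, *kepN* is not transcribed.
So KepN is not produced.
With repressor GixJ bound, *zorT* is not transcribed.
So ZorT is not produced.
Required activator ZorT is absent, so *mibP* is not transcribed.
So MibP is not produced.
cAMP is present, so GixQ is inactive.
Fuculose is absent, so TemB is inactive.
Required activator GixQ is absent, so *lomF* is not transcribed.
So LomF is not produced.
Required activator LomF is absent, so *oxaD* is not transcribed.
So OxaD is not produced.
Required activator OxaD is absent, so *bexT* is not transcribed.
So BexT is not produced.
MorF is produced constitutively and is active.
With repressor MorF bound, *zorH* is not transcribed.
So ZorH is not produced.
Sorbose is absent, so WexM is inactive.
Zn²⁺ is present, so PexR is active.
No repressor is bound and PexR is active, so *temT* is transcribed.
So TemT is produced and active.
With repressor TemT bound, *bexK* is not transcribed.
So BexK is not produced.
Required activator ZorH is absent, so *sovY* is not transcribed.
So SovY is not produced.
No activator is available at the *nolC* promoter, so *nolC* is not transcribed.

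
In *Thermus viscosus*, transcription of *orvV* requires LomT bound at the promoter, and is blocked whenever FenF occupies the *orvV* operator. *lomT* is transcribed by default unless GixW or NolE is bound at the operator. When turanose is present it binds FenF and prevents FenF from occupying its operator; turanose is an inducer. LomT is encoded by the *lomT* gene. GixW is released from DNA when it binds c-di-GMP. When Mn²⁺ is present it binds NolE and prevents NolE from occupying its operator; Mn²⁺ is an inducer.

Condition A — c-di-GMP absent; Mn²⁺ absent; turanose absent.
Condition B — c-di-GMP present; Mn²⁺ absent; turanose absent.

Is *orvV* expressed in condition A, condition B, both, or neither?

neither

Condition A:
c-di-GMP is absent, so GixW is active.
Mn²⁺ is absent, so NolE is active.
With repressor GixW bound, *lomT* is not transcribed.
So LomT is not produced.
Turanose is absent, so FenF is active.
With repressor FenF bound, *orvV* is not transcribed.
→ *orvV* is OFF in A.
Condition B:
c-di-GMP is present, so GixW is inactive.
Mn²⁺ is absent, so NolE is active.
With repressor NolE bound, *lomT* is not transcribed.
So LomT is not produced.
Turanose is absent, so FenF is active.
With repressor FenF bound, *orvV* is not transcribed.
→ *orvV* is OFF in B.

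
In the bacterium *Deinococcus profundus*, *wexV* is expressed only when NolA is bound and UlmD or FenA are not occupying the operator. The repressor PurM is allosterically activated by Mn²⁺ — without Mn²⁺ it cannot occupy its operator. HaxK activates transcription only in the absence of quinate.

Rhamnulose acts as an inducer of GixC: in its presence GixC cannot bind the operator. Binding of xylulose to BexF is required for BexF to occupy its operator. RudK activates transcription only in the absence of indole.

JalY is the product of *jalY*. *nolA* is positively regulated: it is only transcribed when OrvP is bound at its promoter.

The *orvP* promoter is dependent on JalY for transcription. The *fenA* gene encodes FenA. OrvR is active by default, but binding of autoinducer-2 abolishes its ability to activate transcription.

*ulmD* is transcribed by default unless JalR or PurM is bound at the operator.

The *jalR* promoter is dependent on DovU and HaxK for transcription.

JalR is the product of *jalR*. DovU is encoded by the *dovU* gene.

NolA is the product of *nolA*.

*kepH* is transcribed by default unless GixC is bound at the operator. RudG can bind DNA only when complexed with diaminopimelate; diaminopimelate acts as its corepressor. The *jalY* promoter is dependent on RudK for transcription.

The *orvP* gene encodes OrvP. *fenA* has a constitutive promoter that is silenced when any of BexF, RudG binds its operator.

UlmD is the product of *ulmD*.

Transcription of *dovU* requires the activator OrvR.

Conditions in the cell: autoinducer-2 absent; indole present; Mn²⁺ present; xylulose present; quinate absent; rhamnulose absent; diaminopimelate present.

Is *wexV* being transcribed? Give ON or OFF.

Autoinducer-2 is absent, so OrvR is active.
No repressor is bound and OrvR is active, so *dovU* is transcribed.
So DovU is produced and active.
Quinate is absent, so HaxK is active.
No repressor is bound and DovU and HaxK are active, so *jalR* is transcribed.
So JalR is produced and active.
Mn²⁺ is present, so PurM is active.
With repressor JalR bound, *ulmD* is not transcribed.
So UlmD is not produced.
Xylulose is present, so BexF is active.
Diaminopimelate is present, so RudG is active.
With repressor BexF bound, *fenA* is not transcribed.
So FenA is not produced.
Indole is present, so RudK is inactive.
Required activator RudK is absent, so *jalY* is not transcribed.
So JalY is not produced.
Required activator JalY is absent, so *orvP* is not transcribed.
So OrvP is not produced.
Required activator OrvP is absent, so *nolA* is not transcribed.
So NolA is not produced.
Required activator NolA is absent, so *wexV* is not transcribed.

OFF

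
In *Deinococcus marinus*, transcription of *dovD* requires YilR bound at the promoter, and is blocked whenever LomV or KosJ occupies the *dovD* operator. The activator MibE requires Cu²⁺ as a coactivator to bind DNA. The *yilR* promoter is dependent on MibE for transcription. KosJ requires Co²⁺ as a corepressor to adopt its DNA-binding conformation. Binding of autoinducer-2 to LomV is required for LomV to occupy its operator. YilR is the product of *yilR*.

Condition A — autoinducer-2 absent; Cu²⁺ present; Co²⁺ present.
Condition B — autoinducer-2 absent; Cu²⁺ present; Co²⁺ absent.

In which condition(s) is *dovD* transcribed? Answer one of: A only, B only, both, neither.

B only

Condition A:
Autoinducer-2 is absent, so LomV is inactive.
Cu²⁺ is present, so MibE is active.
No repressor is bound and MibE is active, so *yilR* is transcribed.
So YilR is produced and active.
Co²⁺ is present, so KosJ is active.
With repressor KosJ bound, *dovD* is not transcribed.
→ *dovD* is OFF in A.
Condition B:
Autoinducer-2 is absent, so LomV is inactive.
Cu²⁺ is present, so MibE is active.
No repressor is bound and MibE is active, so *yilR* is transcribed.
So YilR is produced and active.
Co²⁺ is absent, so KosJ is inactive.
No repressor is bound and YilR is active, so *dovD* is transcribed.
→ *dovD* is ON in B.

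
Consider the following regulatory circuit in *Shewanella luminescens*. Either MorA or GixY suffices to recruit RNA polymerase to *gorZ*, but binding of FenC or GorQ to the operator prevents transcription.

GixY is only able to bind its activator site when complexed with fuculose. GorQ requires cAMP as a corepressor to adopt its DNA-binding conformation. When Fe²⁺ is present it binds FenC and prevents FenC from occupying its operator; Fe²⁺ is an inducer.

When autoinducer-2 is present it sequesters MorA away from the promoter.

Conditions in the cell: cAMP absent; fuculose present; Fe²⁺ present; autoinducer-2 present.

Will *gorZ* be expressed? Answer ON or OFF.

Autoinducer-2 is present, so MorA is inactive.
Fe²⁺ is present, so FenC is inactive.
cAMP is absent, so GorQ is inactive.
Fuculose is present, so GixY is active.
Activator GixY is present, so *gorZ* is transcribed.

ON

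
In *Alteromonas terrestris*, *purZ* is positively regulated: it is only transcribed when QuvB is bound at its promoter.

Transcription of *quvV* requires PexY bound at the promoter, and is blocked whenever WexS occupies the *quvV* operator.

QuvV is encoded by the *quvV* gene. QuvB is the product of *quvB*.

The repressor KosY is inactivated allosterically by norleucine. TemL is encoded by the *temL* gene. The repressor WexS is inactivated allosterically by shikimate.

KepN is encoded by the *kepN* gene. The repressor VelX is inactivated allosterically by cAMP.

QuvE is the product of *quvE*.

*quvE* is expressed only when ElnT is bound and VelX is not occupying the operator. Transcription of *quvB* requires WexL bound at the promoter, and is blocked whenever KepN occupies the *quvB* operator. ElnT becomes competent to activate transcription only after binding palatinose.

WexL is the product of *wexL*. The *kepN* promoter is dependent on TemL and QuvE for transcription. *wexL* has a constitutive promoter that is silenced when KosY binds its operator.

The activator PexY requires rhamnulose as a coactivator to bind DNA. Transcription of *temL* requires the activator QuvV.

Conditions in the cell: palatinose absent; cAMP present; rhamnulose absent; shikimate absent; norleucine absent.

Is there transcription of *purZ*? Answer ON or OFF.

Rhamnulose is absent, so PexY is inactive.
Shikimate is absent, so WexS is active.
With repressor WexS bound, *quvV* is not transcribed.
So QuvV is not produced.
Required activator QuvV is absent, so *temL* is not transcribed.
So TemL is not produced.
Palatinose is absent, so ElnT is inactive.
cAMP is present, so VelX is inactive.
Required activator ElnT is absent, so *quvE* is not transcribed.
So QuvE is not produced.
Required activator TemL is absent, so *kepN* is not transcribed.
So KepN is not produced.
Norleucine is absent, so KosY is active.
With repressor KosY bound, *wexL* is not transcribed.
So WexL is not produced.
Required activator WexL is absent, so *quvB* is not transcribed.
So QuvB is not produced.
Required activator QuvB is absent, so *purZ* is not transcribed.

OFF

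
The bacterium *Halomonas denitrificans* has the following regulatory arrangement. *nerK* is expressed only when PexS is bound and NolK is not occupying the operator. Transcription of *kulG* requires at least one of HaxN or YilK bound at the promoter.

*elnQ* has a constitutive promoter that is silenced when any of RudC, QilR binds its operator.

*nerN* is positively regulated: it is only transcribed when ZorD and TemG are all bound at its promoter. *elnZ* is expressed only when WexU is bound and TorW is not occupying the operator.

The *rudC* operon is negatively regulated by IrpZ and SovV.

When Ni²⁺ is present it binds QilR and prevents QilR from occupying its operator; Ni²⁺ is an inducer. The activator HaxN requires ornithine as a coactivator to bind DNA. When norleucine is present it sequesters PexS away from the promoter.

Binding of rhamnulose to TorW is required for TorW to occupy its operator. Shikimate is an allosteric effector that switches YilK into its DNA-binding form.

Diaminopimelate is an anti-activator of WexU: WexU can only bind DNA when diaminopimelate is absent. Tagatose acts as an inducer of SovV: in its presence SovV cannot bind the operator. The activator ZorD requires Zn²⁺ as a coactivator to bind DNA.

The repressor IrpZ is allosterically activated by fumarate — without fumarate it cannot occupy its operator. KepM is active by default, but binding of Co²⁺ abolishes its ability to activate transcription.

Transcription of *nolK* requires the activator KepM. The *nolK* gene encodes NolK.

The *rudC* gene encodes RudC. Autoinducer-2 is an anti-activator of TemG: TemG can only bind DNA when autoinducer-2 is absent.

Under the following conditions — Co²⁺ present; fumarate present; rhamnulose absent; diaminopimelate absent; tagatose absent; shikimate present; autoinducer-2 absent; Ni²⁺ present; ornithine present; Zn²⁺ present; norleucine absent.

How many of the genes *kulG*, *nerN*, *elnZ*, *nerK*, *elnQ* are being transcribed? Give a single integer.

5

Ornithine is present, so HaxN is active.
Shikimate is present, so YilK is active.
Activator HaxN is present, so *kulG* is transcribed.
→ *kulG* is ON.
Zn²⁺ is present, so ZorD is active.
Autoinducer-2 is absent, so TemG is active.
No repressor is bound and ZorD and TemG are active, so *nerN* is transcribed.
→ *nerN* is ON.
Diaminopimelate is absent, so WexU is active.
Rhamnulose is absent, so TorW is inactive.
No repressor is bound and WexU is active, so *elnZ* is transcribed.
→ *elnZ* is ON.
Norleucine is absent, so PexS is active.
Co²⁺ is present, so KepM is inactive.
Required activator KepM is absent, so *nolK* is not transcribed.
So NolK is not produced.
No repressor is bound and PexS is active, so *nerK* is transcribed.
→ *nerK* is ON.
Fumarate is present, so IrpZ is active.
Tagatose is absent, so SovV is active.
With repressor IrpZ bound, *rudC* is not transcribed.
So RudC is not produced.
Ni²⁺ is present, so QilR is inactive.
With no repressor bound, *elnQ* is transcribed.
→ *elnQ* is ON.
5 of the 5 genes are transcribed.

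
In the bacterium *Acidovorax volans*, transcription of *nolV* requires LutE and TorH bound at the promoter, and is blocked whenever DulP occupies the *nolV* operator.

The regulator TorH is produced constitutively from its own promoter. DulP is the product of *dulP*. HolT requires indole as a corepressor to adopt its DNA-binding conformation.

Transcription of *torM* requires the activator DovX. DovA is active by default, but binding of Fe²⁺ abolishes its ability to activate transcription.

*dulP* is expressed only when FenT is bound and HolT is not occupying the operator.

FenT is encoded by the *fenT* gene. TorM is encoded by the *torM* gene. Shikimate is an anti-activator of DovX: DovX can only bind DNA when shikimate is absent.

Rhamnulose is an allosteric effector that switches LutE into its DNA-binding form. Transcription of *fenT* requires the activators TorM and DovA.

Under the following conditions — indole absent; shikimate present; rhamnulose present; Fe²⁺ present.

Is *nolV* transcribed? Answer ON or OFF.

ON

Indole is absent, so HolT is inactive.
Shikimate is present, so DovX is inactive.
Required activator DovX is absent, so *torM* is not transcribed.
So TorM is not produced.
Fe²⁺ is present, so DovA is inactive.
Required activator TorM is absent, so *fenT* is not transcribed.
So FenT is not produced.
Required activator FenT is absent, so *dulP* is not transcribed.
So DulP is not produced.
Rhamnulose is present, so LutE is active.
TorH is produced constitutively and is active.
No repressor is bound and LutE and TorH are active, so *nolV* is transcribed.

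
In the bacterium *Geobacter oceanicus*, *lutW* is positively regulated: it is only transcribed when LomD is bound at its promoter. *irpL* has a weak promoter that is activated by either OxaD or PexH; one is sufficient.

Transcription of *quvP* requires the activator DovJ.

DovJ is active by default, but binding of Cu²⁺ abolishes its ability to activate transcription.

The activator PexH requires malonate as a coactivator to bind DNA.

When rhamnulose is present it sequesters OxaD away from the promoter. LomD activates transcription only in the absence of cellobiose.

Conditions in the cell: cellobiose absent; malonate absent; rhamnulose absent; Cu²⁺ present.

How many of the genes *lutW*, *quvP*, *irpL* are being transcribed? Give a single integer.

2

Cellobiose is absent, so LomD is active.
No repressor is bound and LomD is active, so *lutW* is transcribed.
→ *lutW* is ON.
Cu²⁺ is present, so DovJ is inactive.
Required activator DovJ is absent, so *quvP* is not transcribed.
→ *quvP* is OFF.
Rhamnulose is absent, so OxaD is active.
Malonate is absent, so PexH is inactive.
Activator OxaD is present, so *irpL* is transcribed.
→ *irpL* is ON.
2 of the 3 genes are transcribed.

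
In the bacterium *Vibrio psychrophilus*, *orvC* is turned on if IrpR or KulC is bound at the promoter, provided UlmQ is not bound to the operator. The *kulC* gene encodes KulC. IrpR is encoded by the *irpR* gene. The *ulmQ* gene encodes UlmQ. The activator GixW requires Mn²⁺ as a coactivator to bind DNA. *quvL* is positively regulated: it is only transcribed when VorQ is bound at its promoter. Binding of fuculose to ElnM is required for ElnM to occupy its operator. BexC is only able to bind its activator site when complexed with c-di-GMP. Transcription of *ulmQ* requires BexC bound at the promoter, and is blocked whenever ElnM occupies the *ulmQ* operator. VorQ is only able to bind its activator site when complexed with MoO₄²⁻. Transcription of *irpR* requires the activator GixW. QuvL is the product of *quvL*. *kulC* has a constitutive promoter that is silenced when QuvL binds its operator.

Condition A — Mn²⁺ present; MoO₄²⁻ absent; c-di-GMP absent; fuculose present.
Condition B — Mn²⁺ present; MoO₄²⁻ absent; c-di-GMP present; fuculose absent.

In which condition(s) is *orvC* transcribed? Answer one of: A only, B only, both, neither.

A only

Condition A:
Mn²⁺ is present, so GixW is active.
No repressor is bound and GixW is active, so *irpR* is transcribed.
So IrpR is produced and active.
MoO₄²⁻ is absent, so VorQ is inactive.
Required activator VorQ is absent, so *quvL* is not transcribed.
So QuvL is not produced.
With no repressor bound, *kulC* is transcribed.
So KulC is produced and active.
c-di-GMP is absent, so BexC is inactive.
Fuculose is present, so ElnM is active.
With repressor ElnM bound, *ulmQ* is not transcribed.
So UlmQ is not produced.
Activator IrpR is present, so *orvC* is transcribed.
→ *orvC* is ON in A.
Condition B:
Mn²⁺ is present, so GixW is active.
No repressor is bound and GixW is active, so *irpR* is transcribed.
So IrpR is produced and active.
MoO₄²⁻ is absent, so VorQ is inactive.
Required activator VorQ is absent, so *quvL* is not transcribed.
So QuvL is not produced.
With no repressor bound, *kulC* is transcribed.
So KulC is produced and active.
c-di-GMP is present, so BexC is active.
Fuculose is absent, so ElnM is inactive.
No repressor is bound and BexC is active, so *ulmQ* is transcribed.
So UlmQ is produced and active.
With repressor UlmQ bound, *orvC* is not transcribed.
→ *orvC* is OFF in B.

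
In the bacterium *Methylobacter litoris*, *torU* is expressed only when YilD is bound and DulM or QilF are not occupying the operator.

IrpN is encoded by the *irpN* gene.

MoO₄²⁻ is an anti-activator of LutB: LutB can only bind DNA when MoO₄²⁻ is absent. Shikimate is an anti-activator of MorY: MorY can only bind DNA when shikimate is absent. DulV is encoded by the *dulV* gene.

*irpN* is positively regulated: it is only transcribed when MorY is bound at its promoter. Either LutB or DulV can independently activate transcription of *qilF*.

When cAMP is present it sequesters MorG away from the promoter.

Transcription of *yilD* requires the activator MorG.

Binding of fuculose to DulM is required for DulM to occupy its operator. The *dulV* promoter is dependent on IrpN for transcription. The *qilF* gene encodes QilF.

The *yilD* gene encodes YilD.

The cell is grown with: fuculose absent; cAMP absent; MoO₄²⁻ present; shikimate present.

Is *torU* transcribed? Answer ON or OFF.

ON

cAMP is absent, so MorG is active.
No repressor is bound and MorG is active, so *yilD* is transcribed.
So YilD is produced and active.
Fuculose is absent, so DulM is inactive.
MoO₄²⁻ is present, so LutB is inactive.
Shikimate is present, so MorY is inactive.
Required activator MorY is absent, so *irpN* is not transcribed.
So IrpN is not produced.
Required activator IrpN is absent, so *dulV* is not transcribed.
So DulV is not produced.
No activator is available at the *qilF* promoter, so *qilF* is not transcribed.
So QilF is not produced.
No repressor is bound and YilD is active, so *torU* is transcribed.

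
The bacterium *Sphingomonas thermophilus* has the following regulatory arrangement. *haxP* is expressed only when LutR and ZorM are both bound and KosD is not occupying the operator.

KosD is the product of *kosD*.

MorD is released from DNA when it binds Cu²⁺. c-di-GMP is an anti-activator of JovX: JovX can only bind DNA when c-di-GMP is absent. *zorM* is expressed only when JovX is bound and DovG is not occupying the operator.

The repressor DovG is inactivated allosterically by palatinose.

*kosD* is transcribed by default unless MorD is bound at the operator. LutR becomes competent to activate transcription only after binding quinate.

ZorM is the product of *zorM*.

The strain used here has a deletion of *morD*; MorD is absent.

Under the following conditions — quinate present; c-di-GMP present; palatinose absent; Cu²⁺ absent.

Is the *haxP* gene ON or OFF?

OFF

Quinate is present, so LutR is active.
Palatinose is absent, so DovG is active.
c-di-GMP is present, so JovX is inactive.
With repressor DovG bound, *zorM* is not transcribed.
So ZorM is not produced.
MorD is non-functional in this strain, so it has no effect.
With no repressor bound, *kosD* is transcribed.
So KosD is produced and active.
With repressor KosD bound, *haxP* is not transcribed.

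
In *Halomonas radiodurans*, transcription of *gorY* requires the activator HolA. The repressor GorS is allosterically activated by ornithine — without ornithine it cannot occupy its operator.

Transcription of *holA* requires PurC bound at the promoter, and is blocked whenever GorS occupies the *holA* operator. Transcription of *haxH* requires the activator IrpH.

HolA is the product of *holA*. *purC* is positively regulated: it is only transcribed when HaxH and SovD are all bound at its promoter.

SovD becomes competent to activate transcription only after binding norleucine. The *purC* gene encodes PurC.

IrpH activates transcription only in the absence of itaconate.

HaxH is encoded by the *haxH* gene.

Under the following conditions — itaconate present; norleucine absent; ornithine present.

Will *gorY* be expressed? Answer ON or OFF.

Itaconate is present, so IrpH is inactive.
Required activator IrpH is absent, so *haxH* is not transcribed.
So HaxH is not produced.
Norleucine is absent, so SovD is inactive.
Required activator HaxH is absent, so *purC* is not transcribed.
So PurC is not produced.
Ornithine is present, so GorS is active.
With repressor GorS bound, *holA* is not transcribed.
So HolA is not produced.
Required activator HolA is absent, so *gorY* is not transcribed.

OFF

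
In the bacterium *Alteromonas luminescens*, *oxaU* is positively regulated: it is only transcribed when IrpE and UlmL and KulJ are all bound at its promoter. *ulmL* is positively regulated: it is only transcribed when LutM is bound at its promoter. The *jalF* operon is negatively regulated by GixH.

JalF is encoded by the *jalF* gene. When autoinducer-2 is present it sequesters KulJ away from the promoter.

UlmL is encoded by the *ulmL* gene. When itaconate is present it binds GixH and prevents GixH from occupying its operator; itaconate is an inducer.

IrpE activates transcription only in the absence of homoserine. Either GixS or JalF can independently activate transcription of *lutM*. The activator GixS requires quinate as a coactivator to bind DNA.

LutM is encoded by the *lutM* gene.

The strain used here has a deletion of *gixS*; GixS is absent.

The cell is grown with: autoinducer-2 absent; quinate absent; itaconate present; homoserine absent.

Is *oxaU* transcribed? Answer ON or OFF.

Homoserine is absent, so IrpE is active.
GixS is non-functional in this strain, so it has no effect.
Itaconate is present, so GixH is inactive.
With no repressor bound, *jalF* is transcribed.
So JalF is produced and active.
Activator JalF is present, so *lutM* is transcribed.
So LutM is produced and active.
No repressor is bound and LutM is active, so *ulmL* is transcribed.
So UlmL is produced and active.
Autoinducer-2 is absent, so KulJ is active.
No repressor is bound and IrpE and UlmL and KulJ are active, so *oxaU* is transcribed.

ON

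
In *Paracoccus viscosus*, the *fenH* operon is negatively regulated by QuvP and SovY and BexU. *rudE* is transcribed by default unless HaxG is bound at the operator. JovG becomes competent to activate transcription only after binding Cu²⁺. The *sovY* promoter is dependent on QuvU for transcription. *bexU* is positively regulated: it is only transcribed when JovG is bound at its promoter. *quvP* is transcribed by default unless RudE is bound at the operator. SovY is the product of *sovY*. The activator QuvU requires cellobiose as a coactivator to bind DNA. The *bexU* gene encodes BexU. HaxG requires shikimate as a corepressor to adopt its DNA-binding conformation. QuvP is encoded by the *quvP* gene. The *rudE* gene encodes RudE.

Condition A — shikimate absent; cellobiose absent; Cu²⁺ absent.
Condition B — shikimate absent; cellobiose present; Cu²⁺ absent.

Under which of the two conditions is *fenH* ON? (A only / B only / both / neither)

Condition A:
Shikimate is absent, so HaxG is inactive.
With no repressor bound, *rudE* is transcribed.
So RudE is produced and active.
With repressor RudE bound, *quvP* is not transcribed.
So QuvP is not produced.
Cellobiose is absent, so QuvU is inactive.
Required activator QuvU is absent, so *sovY* is not transcribed.
So SovY is not produced.
Cu²⁺ is absent, so JovG is inactive.
Required activator JovG is absent, so *bexU* is not transcribed.
So BexU is not produced.
With no repressor bound, *fenH* is transcribed.
→ *fenH* is ON in A.
Condition B:
Shikimate is absent, so HaxG is inactive.
With no repressor bound, *rudE* is transcribed.
So RudE is produced and active.
With repressor RudE bound, *quvP* is not transcribed.
So QuvP is not produced.
Cellobiose is present, so QuvU is active.
No repressor is bound and QuvU is active, so *sovY* is transcribed.
So SovY is produced and active.
Cu²⁺ is absent, so JovG is inactive.
Required activator JovG is absent, so *bexU* is not transcribed.
So BexU is not produced.
With repressor SovY bound, *fenH* is not transcribed.
→ *fenH* is OFF in B.

A only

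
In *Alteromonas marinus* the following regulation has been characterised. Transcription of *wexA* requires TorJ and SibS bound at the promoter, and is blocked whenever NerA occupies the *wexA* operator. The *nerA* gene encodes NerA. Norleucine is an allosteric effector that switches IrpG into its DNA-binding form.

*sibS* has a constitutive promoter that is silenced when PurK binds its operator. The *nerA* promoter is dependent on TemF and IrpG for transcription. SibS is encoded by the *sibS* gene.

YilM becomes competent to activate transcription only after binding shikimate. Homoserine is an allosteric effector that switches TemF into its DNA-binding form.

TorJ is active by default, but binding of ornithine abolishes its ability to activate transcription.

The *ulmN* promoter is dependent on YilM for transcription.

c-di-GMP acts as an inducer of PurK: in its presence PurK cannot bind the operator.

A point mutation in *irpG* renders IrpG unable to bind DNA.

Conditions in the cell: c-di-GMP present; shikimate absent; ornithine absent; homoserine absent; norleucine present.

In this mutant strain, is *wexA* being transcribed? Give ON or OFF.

Ornithine is absent, so TorJ is active.
c-di-GMP is present, so PurK is inactive.
With no repressor bound, *sibS* is transcribed.
So SibS is produced and active.
Homoserine is absent, so TemF is inactive.
IrpG is non-functional in this strain, so it has no effect.
Required activator TemF is absent, so *nerA* is not transcribed.
So NerA is not produced.
No repressor is bound and TorJ and SibS are active, so *wexA* is transcribed.

ON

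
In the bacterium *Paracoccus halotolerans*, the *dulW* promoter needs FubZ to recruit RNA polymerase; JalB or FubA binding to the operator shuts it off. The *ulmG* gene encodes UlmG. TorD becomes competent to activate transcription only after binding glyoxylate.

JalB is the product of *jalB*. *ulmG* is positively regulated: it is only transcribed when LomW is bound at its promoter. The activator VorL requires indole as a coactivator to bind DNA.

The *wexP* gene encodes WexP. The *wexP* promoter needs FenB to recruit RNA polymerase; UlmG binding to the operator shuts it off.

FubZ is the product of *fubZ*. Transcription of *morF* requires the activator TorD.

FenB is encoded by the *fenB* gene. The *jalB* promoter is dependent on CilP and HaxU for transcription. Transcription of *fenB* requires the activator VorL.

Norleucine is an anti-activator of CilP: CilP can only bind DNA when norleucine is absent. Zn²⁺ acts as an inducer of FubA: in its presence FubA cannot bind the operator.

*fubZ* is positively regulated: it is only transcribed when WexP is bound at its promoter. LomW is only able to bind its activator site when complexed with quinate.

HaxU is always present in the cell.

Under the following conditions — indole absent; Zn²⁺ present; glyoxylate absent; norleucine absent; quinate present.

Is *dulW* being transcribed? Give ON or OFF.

Norleucine is absent, so CilP is active.
HaxU is produced constitutively and is active.
No repressor is bound and CilP and HaxU are active, so *jalB* is transcribed.
So JalB is produced and active.
Zn²⁺ is present, so FubA is inactive.
Quinate is present, so LomW is active.
No repressor is bound and LomW is active, so *ulmG* is transcribed.
So UlmG is produced and active.
Indole is absent, so VorL is inactive.
Required activator VorL is absent, so *fenB* is not transcribed.
So FenB is not produced.
With repressor UlmG bound, *wexP* is not transcribed.
So WexP is not produced.
Required activator WexP is absent, so *fubZ* is not transcribed.
So FubZ is not produced.
With repressor JalB bound, *dulW* is not transcribed.

OFF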